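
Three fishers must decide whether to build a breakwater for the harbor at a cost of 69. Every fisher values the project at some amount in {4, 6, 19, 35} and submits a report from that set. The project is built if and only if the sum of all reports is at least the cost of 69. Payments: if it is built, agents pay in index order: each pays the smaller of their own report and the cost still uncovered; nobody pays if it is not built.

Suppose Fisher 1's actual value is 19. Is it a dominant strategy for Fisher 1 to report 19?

Consider the case where Fisher 2 reports 35 and Fisher 3 reports 35.
Truthful report 19: project built, pays 19, utility 19 - 19 = 0.
Report 4 instead: project built, pays 4, utility 19 - 4 = 15.
Since 15 > 0, reporting 4 is strictly better here, so truthful reporting is not dominant.

No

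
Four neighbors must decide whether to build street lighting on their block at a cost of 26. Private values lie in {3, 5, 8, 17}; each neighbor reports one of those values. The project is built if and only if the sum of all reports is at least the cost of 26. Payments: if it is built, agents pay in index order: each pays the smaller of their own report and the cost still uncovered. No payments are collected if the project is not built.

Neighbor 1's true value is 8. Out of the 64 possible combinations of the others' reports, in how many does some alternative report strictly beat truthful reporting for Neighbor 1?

Others report (3, 3, 17): truth gives 0; report 3 gives 5 > 0. Violating.
Others report (3, 5, 17): truth gives 0; report 3 gives 5 > 0. Violating.
Others report (3, 8, 17): truth gives 0; report 3 gives 5 > 0. Violating.
Others report (3, 17, 3): truth gives 0; report 3 gives 5 > 0. Violating.
Others report (3, 3, 3): truth gives 0; no alternative beats it.
Others report (3, 3, 5): truth gives 0; no alternative beats it.
(Checking all 64 profiles: 41 have a profitable deviation, 23 do not.)

41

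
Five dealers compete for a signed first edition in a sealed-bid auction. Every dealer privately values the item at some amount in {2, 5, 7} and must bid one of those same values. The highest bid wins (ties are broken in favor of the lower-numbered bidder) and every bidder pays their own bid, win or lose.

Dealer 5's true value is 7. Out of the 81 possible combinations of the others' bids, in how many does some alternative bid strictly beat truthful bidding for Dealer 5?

Others bid (2, 2, 2, 2): truth gives 0; bid 5 gives 2 > 0. Violating.
Others bid (2, 2, 2, 7): truth gives -7; bid 2 gives -2 > -7. Violating.
Others bid (2, 2, 5, 7): truth gives -7; bid 2 gives -2 > -7. Violating.
Others bid (2, 2, 7, 2): truth gives -7; bid 2 gives -2 > -7. Violating.
Others bid (2, 2, 2, 5): truth gives 0; no alternative beats it.
Others bid (2, 2, 5, 2): truth gives 0; no alternative beats it.
(Checking all 81 profiles: 66 have a profitable deviation, 15 do not.)

66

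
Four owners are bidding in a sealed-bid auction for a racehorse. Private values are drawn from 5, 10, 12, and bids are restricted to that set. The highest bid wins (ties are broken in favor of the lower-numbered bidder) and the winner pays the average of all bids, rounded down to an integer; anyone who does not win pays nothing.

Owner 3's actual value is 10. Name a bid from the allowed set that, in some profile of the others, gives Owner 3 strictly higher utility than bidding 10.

12

Suppose Owner 1 bids 5, Owner 2 bids 5 and Owner 4 bids 12.
Bid 10: loses, pays 0, utility 0.
Bid 12: wins, pays 8, utility 10 - 8 = 2.
So bidding 12 beats truth here (2 > 0).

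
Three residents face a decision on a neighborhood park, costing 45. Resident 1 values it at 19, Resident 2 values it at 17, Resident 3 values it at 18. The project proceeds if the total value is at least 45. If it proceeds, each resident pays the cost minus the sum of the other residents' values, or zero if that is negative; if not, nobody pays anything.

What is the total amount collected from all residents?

Total value 54 ≥ cost 45, so it is built.
Resident 1: others sum to 35; max(0, 45 - 35) = 10.
Resident 2: others sum to 37; max(0, 45 - 37) = 8.
Resident 3: others sum to 36; max(0, 45 - 36) = 9.
Total collected = 10 + 8 + 9 = 27.

27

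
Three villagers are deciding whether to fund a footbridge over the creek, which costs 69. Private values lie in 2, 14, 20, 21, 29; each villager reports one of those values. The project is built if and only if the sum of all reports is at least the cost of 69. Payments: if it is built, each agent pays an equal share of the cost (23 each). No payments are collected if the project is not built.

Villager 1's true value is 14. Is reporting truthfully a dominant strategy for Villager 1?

Consider the case where Villager 2 reports 29 and Villager 3 reports 29.
Truthful report 14: project built, pays 23, utility 14 - 23 = -9.
Report 2 instead: project not built, utility 0.
Since 0 > -9, reporting 2 is strictly better here, so truthful reporting is not dominant.

No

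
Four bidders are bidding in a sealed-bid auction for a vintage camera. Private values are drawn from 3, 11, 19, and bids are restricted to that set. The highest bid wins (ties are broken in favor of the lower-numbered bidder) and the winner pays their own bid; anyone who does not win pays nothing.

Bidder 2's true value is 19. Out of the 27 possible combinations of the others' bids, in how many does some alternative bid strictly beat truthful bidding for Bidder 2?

Others bid (3, 3, 3): truth gives 0; bid 11 gives 8 > 0. Violating.
Others bid (3, 3, 11): truth gives 0; bid 11 gives 8 > 0. Violating.
Others bid (3, 11, 3): truth gives 0; bid 11 gives 8 > 0. Violating.
Others bid (3, 11, 11): truth gives 0; bid 11 gives 8 > 0. Violating.
Others bid (3, 3, 19): truth gives 0; no alternative beats it.
Others bid (3, 11, 19): truth gives 0; no alternative beats it.
(Checking all 27 profiles: 4 have a profitable deviation, 23 do not.)

4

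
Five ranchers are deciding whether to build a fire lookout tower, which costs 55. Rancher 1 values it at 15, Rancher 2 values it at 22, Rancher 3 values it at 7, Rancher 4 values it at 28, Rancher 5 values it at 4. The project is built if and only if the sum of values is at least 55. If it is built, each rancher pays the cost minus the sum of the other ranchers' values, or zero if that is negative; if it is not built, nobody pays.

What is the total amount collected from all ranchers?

Total value 76 ≥ cost 55, so it is built.
Rancher 1: others sum to 61; max(0, 55 - 61) = 0.
Rancher 2: others sum to 54; max(0, 55 - 54) = 1.
Rancher 3: others sum to 69; max(0, 55 - 69) = 0.
Rancher 4: others sum to 48; max(0, 55 - 48) = 7.
Rancher 5: others sum to 72; max(0, 55 - 72) = 0.
Total collected = 0 + 1 + 0 + 7 + 0 = 8.

8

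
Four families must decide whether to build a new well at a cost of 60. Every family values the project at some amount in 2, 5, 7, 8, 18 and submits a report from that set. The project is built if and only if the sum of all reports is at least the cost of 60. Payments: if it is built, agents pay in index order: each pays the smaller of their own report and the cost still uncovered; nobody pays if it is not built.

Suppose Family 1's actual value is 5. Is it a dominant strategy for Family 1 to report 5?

Yes

Check each profile of the others' reports and compare truth against every alternative report.
Others report (2, 2, 2): truth gives 0, best alternative gives 0.
Others report (2, 2, 5): truth gives 0, best alternative gives 0.
Others report (2, 2, 7): truth gives 0, best alternative gives 0.
Others report (2, 2, 8): truth gives 0, best alternative gives 0.
Others report (2, 2, 18): truth gives 0, best alternative gives 0.
Others report (2, 5, 2): truth gives 0, best alternative gives 0.
(Remaining 119 profiles checked similarly; truth is weakly best in each.)
In every case the truthful report is at least as good as any alternative, so it is a dominant strategy.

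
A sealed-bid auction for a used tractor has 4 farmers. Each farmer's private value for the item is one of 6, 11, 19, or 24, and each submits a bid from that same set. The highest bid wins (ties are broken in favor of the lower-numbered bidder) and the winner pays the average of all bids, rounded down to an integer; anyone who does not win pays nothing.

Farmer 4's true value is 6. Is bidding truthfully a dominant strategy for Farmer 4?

Yes

Check each profile of the others' bids and compare truth against every alternative bid.
Others bid (6, 6, 6): truth gives 0, best alternative gives -1.
Others bid (6, 6, 11): truth gives 0, best alternative gives 0.
Others bid (6, 6, 19): truth gives 0, best alternative gives 0.
Others bid (6, 6, 24): truth gives 0, best alternative gives 0.
Others bid (6, 11, 6): truth gives 0, best alternative gives 0.
Others bid (6, 11, 11): truth gives 0, best alternative gives 0.
(Remaining 58 profiles checked similarly; truth is weakly best in each.)
In every case the truthful bid is at least as good as any alternative, so it is a dominant strategy.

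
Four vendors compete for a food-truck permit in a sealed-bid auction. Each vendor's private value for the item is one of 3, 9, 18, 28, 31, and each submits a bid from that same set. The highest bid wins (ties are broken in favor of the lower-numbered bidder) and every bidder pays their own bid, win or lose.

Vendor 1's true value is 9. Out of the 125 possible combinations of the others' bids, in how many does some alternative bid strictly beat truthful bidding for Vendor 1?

118

Others bid (3, 3, 3): truth gives 0; bid 3 gives 6 > 0. Violating.
Others bid (3, 3, 18): truth gives -9; bid 3 gives -3 > -9. Violating.
Others bid (3, 3, 28): truth gives -9; bid 3 gives -3 > -9. Violating.
Others bid (3, 3, 31): truth gives -9; bid 3 gives -3 > -9. Violating.
Others bid (3, 3, 9): truth gives 0; no alternative beats it.
Others bid (3, 9, 3): truth gives 0; no alternative beats it.
(Checking all 125 profiles: 118 have a profitable deviation, 7 do not.)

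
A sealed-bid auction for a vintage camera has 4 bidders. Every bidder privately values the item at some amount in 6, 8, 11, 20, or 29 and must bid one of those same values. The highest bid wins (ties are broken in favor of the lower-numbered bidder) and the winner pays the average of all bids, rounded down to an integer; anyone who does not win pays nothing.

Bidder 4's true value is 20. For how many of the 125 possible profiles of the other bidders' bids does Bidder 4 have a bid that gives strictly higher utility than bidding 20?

Others bid (6, 6, 6): truth gives 11; bid 8 gives 14 > 11. Violating.
Others bid (6, 6, 8): truth gives 10; bid 11 gives 13 > 10. Violating.
Others bid (6, 6, 20): truth gives 0; bid 29 gives 5 > 0. Violating.
Others bid (6, 8, 6): truth gives 10; bid 11 gives 13 > 10. Violating.
Others bid (6, 6, 11): truth gives 10; no alternative beats it.
Others bid (6, 6, 29): truth gives 0; no alternative beats it.
(Checking all 125 profiles: 41 have a profitable deviation, 84 do not.)

41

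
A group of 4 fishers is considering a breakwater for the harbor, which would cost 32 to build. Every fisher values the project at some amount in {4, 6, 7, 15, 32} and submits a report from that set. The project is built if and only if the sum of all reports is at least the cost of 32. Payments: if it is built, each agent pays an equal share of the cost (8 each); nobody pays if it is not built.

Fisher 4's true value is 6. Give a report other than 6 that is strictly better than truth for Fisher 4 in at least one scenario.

4

Suppose Fisher 1 reports 4, Fisher 2 reports 7 and Fisher 3 reports 15.
Report 6: project built, pays 8, utility 6 - 8 = -2.
Report 4: project not built, utility 0.
So reporting 4 beats truth here (0 > -2).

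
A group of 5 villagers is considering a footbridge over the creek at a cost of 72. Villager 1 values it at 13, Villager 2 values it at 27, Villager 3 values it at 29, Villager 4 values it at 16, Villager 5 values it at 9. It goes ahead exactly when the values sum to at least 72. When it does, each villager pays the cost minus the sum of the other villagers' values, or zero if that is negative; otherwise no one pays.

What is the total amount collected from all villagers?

Total value 94 ≥ cost 72, so it is built.
Villager 1: others sum to 81; max(0, 72 - 81) = 0.
Villager 2: others sum to 67; max(0, 72 - 67) = 5.
Villager 3: others sum to 65; max(0, 72 - 65) = 7.
Villager 4: others sum to 78; max(0, 72 - 78) = 0.
Villager 5: others sum to 85; max(0, 72 - 85) = 0.
Total collected = 0 + 5 + 7 + 0 + 0 = 12.

12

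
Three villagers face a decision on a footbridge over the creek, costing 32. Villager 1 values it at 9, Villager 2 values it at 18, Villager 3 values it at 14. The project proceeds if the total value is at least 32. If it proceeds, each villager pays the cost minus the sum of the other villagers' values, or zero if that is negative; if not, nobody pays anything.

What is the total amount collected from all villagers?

Total value 41 ≥ cost 32, so it is built.
Villager 1: others sum to 32; max(0, 32 - 32) = 0.
Villager 2: others sum to 23; max(0, 32 - 23) = 9.
Villager 3: others sum to 27; max(0, 32 - 27) = 5.
Total collected = 0 + 9 + 5 = 14.

14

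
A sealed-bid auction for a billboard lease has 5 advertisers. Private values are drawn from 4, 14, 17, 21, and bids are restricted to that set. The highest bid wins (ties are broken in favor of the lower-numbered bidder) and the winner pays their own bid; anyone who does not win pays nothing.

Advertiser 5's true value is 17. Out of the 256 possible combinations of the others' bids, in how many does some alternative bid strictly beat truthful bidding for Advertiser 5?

1

Others bid (4, 4, 4, 4): truth gives 0; bid 14 gives 3 > 0. Violating.
Others bid (4, 4, 4, 14): truth gives 0; no alternative beats it.
Others bid (4, 4, 4, 17): truth gives 0; no alternative beats it.
(Checking all 256 profiles: 1 has a profitable deviation, 255 do not.)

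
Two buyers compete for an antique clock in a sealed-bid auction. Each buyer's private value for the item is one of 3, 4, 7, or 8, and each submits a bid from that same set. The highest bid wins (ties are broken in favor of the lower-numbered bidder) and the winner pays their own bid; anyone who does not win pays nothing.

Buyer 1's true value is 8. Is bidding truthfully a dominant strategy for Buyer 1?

Consider the case where Buyer 2 bids 3.
Truthful bid 8: wins, pays 8, utility 8 - 8 = 0.
Bid 3 instead: wins, pays 3, utility 8 - 3 = 5.
Since 5 > 0, bidding 3 is strictly better here, so truthful bidding is not dominant.

No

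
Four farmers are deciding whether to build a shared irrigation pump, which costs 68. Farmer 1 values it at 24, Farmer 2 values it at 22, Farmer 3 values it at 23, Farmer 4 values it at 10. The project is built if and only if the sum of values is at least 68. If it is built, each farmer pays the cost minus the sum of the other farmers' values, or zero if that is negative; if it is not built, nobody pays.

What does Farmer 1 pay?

13

Total value 79 ≥ cost 68, so the project is built.
The other farmers' values sum to 55.
Cost minus that sum is 68 - 55 = 13.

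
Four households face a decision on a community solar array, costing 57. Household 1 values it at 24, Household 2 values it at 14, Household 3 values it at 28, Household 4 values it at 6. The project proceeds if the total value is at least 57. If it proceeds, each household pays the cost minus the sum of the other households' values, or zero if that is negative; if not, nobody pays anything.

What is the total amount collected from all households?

Total value 72 ≥ cost 57, so it is built.
Household 1: others sum to 48; max(0, 57 - 48) = 9.
Household 2: others sum to 58; max(0, 57 - 58) = 0.
Household 3: others sum to 44; max(0, 57 - 44) = 13.
Household 4: others sum to 66; max(0, 57 - 66) = 0.
Total collected = 9 + 0 + 13 + 0 = 22.

22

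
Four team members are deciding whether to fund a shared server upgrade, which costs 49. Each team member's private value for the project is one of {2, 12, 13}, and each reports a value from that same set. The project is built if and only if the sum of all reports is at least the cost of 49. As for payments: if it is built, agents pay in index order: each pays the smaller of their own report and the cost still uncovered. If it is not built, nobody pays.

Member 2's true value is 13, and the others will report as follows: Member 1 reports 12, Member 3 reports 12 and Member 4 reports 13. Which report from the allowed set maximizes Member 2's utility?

Report 2: project not built, utility 0.
Report 12: project built, pays 12, utility 13 - 12 = 1.
Report 13: project built, pays 13, utility 13 - 13 = 0.
The best choice is 12 with utility 1.

12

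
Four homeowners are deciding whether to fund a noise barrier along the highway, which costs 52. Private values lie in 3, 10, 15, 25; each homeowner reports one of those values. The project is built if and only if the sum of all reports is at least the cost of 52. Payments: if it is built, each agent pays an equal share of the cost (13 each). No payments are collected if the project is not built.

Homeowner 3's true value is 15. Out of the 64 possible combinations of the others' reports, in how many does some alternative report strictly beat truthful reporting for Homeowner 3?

Others report (3, 3, 25): truth gives 0; report 25 gives 2 > 0. Violating.
Others report (3, 10, 15): truth gives 0; report 25 gives 2 > 0. Violating.
Others report (3, 15, 10): truth gives 0; report 25 gives 2 > 0. Violating.
Others report (3, 15, 15): truth gives 0; report 25 gives 2 > 0. Violating.
Others report (3, 3, 3): truth gives 0; no alternative beats it.
Others report (3, 3, 10): truth gives 0; no alternative beats it.
(Checking all 64 profiles: 16 have a profitable deviation, 48 do not.)

16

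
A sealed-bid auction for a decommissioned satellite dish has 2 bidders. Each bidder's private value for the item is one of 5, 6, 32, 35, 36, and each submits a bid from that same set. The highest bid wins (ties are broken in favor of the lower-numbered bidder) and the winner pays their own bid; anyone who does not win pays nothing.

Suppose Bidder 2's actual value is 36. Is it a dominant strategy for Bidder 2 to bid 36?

No

Consider the case where Bidder 1 bids 5.
Truthful bid 36: wins, pays 36, utility 36 - 36 = 0.
Bid 6 instead: wins, pays 6, utility 36 - 6 = 30.
Since 30 > 0, bidding 6 is strictly better here, so truthful bidding is not dominant.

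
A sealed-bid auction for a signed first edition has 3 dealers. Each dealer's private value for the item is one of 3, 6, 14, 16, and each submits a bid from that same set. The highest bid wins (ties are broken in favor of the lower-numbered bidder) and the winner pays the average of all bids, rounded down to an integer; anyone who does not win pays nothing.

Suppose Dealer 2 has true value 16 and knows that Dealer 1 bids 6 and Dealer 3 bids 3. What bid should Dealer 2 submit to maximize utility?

Bid 3: loses, pays 0, utility 0.
Bid 6: loses, pays 0, utility 0.
Bid 14: wins, pays 7, utility 16 - 7 = 9.
Bid 16: wins, pays 8, utility 16 - 8 = 8.
The best choice is 14 with utility 9.

14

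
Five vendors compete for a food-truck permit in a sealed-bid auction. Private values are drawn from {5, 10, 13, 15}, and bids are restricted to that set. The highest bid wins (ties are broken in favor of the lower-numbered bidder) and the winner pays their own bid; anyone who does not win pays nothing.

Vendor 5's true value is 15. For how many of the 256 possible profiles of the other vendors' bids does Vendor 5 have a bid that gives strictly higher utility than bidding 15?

16

Others bid (5, 5, 5, 5): truth gives 0; bid 10 gives 5 > 0. Violating.
Others bid (5, 5, 5, 10): truth gives 0; bid 13 gives 2 > 0. Violating.
Others bid (5, 5, 10, 5): truth gives 0; bid 13 gives 2 > 0. Violating.
Others bid (5, 5, 10, 10): truth gives 0; bid 13 gives 2 > 0. Violating.
Others bid (5, 5, 5, 13): truth gives 0; no alternative beats it.
Others bid (5, 5, 5, 15): truth gives 0; no alternative beats it.
(Checking all 256 profiles: 16 have a profitable deviation, 240 do not.)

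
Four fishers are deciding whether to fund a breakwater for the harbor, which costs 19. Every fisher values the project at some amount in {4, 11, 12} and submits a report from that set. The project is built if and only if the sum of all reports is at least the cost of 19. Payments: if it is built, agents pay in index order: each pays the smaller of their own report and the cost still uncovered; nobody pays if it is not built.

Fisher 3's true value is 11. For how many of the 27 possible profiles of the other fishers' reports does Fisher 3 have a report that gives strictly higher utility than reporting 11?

Others report (4, 4, 11): truth gives 0; report 4 gives 7 > 0. Violating.
Others report (4, 4, 12): truth gives 0; report 4 gives 7 > 0. Violating.
Others report (4, 4, 4): truth gives 0; no alternative beats it.
Others report (4, 11, 4): truth gives 7; no alternative beats it.
(Checking all 27 profiles: 2 have a profitable deviation, 25 do not.)

2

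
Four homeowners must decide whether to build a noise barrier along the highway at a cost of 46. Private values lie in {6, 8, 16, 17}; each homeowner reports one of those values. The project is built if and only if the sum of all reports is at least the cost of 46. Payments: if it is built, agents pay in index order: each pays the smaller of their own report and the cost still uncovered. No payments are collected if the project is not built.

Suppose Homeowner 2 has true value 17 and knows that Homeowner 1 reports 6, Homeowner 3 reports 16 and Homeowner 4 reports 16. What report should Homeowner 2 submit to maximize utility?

8

Report 6: project not built, utility 0.
Report 8: project built, pays 8, utility 17 - 8 = 9.
Report 16: project built, pays 16, utility 17 - 16 = 1.
Report 17: project built, pays 17, utility 17 - 17 = 0.
The best choice is 8 with utility 9.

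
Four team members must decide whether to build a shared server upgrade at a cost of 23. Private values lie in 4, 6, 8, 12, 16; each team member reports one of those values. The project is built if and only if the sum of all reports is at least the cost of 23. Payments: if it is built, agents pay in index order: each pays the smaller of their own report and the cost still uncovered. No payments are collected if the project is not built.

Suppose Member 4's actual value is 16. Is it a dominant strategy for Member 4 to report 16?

Yes

Check each profile of the others' reports and compare truth against every alternative report.
Others report (4, 4, 16): truth gives 16, best alternative gives 16.
Others report (4, 6, 16): truth gives 16, best alternative gives 16.
Others report (4, 8, 12): truth gives 16, best alternative gives 16.
Others report (4, 8, 16): truth gives 16, best alternative gives 16.
Others report (4, 12, 8): truth gives 16, best alternative gives 16.
Others report (4, 12, 12): truth gives 16, best alternative gives 16.
(Remaining 119 profiles checked similarly; truth is weakly best in each.)
In every case the truthful report is at least as good as any alternative, so it is a dominant strategy.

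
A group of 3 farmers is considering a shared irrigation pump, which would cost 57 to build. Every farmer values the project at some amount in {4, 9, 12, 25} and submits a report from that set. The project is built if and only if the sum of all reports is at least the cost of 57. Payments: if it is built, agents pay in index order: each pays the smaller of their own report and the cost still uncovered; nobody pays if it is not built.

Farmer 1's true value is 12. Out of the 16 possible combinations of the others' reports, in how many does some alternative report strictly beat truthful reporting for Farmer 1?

1

Others report (25, 25): truth gives 0; report 9 gives 3 > 0. Violating.
Others report (4, 4): truth gives 0; no alternative beats it.
Others report (4, 9): truth gives 0; no alternative beats it.
(Checking all 16 profiles: 1 has a profitable deviation, 15 do not.)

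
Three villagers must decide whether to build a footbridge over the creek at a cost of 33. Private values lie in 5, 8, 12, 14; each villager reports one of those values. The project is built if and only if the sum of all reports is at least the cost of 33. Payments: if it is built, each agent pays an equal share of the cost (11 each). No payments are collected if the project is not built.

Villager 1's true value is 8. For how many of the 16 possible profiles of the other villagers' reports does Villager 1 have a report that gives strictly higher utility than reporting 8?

Others report (12, 14): truth gives -3; report 5 gives 0 > -3. Violating.
Others report (14, 12): truth gives -3; report 5 gives 0 > -3. Violating.
Others report (5, 5): truth gives 0; no alternative beats it.
Others report (5, 8): truth gives 0; no alternative beats it.
(Checking all 16 profiles: 2 have a profitable deviation, 14 do not.)

2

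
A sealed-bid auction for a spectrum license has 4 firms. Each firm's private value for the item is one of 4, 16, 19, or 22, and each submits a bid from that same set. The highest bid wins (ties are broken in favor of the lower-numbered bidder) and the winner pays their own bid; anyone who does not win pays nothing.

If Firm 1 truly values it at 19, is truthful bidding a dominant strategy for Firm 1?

Consider the case where Firm 2 bids 4, Firm 3 bids 4 and Firm 4 bids 4.
Truthful bid 19: wins, pays 19, utility 19 - 19 = 0.
Bid 4 instead: wins, pays 4, utility 19 - 4 = 15.
Since 15 > 0, bidding 4 is strictly better here, so truthful bidding is not dominant.

No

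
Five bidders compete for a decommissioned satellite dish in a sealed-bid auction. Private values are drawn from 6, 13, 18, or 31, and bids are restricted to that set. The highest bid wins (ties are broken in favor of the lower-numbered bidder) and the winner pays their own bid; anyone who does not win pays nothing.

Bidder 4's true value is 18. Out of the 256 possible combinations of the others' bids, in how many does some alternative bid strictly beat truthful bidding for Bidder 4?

2

Others bid (6, 6, 6, 6): truth gives 0; bid 13 gives 5 > 0. Violating.
Others bid (6, 6, 6, 13): truth gives 0; bid 13 gives 5 > 0. Violating.
Others bid (6, 6, 6, 18): truth gives 0; no alternative beats it.
Others bid (6, 6, 6, 31): truth gives 0; no alternative beats it.
(Checking all 256 profiles: 2 have a profitable deviation, 254 do not.)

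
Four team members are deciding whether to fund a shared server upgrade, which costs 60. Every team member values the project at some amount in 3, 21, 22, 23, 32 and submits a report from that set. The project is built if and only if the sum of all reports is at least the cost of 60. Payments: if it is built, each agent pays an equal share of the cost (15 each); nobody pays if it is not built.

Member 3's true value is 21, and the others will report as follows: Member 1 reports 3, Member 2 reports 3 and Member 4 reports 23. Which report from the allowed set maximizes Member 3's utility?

32

Report 3: project not built, utility 0.
Report 21: project not built, utility 0.
Report 22: project not built, utility 0.
Report 23: project not built, utility 0.
Report 32: project built, pays 15, utility 21 - 15 = 6.
The best choice is 32 with utility 6.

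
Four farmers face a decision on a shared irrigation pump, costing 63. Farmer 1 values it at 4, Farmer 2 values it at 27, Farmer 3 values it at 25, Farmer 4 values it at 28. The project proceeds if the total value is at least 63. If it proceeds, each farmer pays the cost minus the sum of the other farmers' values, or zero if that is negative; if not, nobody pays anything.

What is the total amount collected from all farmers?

17

Total value 84 ≥ cost 63, so it is built.
Farmer 1: others sum to 80; max(0, 63 - 80) = 0.
Farmer 2: others sum to 57; max(0, 63 - 57) = 6.
Farmer 3: others sum to 59; max(0, 63 - 59) = 4.
Farmer 4: others sum to 56; max(0, 63 - 56) = 7.
Total collected = 0 + 6 + 4 + 7 = 17.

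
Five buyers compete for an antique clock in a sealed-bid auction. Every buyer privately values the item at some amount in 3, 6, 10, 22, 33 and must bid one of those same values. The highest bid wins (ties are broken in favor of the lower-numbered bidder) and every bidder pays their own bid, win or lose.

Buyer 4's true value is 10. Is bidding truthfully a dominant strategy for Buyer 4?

Consider the case where Buyer 1 bids 3, Buyer 2 bids 3, Buyer 3 bids 3 and Buyer 5 bids 3.
Truthful bid 10: wins, pays 10, utility 10 - 10 = 0.
Bid 6 instead: wins, pays 6, utility 10 - 6 = 4.
Since 4 > 0, bidding 6 is strictly better here, so truthful bidding is not dominant.

No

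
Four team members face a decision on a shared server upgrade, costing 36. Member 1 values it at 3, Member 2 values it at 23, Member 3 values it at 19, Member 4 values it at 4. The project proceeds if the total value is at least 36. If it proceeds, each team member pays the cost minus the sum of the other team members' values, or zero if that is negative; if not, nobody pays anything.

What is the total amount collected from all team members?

Total value 49 ≥ cost 36, so it is built.
Member 1: others sum to 46; max(0, 36 - 46) = 0.
Member 2: others sum to 26; max(0, 36 - 26) = 10.
Member 3: others sum to 30; max(0, 36 - 30) = 6.
Member 4: others sum to 45; max(0, 36 - 45) = 0.
Total collected = 0 + 10 + 6 + 0 = 16.

16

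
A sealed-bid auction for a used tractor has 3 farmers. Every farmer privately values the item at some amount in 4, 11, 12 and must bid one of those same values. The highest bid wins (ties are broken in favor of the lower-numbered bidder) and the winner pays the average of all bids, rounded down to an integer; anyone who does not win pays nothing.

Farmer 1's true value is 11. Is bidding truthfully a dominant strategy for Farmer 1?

Consider the case where Farmer 2 bids 4 and Farmer 3 bids 4.
Truthful bid 11: wins, pays 6, utility 11 - 6 = 5.
Bid 4 instead: wins, pays 4, utility 11 - 4 = 7.
Since 7 > 5, bidding 4 is strictly better here, so truthful bidding is not dominant.

No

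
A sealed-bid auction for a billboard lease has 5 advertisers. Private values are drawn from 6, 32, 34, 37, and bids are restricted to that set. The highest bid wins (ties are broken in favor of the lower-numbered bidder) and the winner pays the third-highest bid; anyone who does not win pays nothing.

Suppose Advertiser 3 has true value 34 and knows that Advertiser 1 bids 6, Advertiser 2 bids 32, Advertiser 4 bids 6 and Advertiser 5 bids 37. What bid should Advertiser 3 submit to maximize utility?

37

Bid 6: loses, pays 0, utility 0.
Bid 32: loses, pays 0, utility 0.
Bid 34: loses, pays 0, utility 0.
Bid 37: wins, pays 32, utility 34 - 32 = 2.
The best choice is 37 with utility 2.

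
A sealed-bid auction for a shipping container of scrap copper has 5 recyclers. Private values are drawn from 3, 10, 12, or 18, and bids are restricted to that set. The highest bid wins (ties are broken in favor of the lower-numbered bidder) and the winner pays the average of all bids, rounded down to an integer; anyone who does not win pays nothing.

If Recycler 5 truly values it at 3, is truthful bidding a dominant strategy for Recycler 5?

Yes

Check each profile of the others' bids and compare truth against every alternative bid.
Others bid (3, 3, 3, 3): truth gives 0, best alternative gives -1.
Others bid (3, 3, 3, 10): truth gives 0, best alternative gives 0.
Others bid (3, 3, 3, 12): truth gives 0, best alternative gives 0.
Others bid (3, 3, 3, 18): truth gives 0, best alternative gives 0.
Others bid (3, 3, 10, 3): truth gives 0, best alternative gives 0.
Others bid (3, 3, 10, 10): truth gives 0, best alternative gives 0.
(Remaining 250 profiles checked similarly; truth is weakly best in each.)
In every case the truthful bid is at least as good as any alternative, so it is a dominant strategy.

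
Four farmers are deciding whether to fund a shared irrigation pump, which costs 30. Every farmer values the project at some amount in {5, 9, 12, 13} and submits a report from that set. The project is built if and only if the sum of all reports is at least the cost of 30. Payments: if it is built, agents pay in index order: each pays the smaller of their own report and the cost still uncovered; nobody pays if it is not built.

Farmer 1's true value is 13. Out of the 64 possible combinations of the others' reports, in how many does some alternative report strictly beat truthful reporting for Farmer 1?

63

Others report (5, 5, 9): truth gives 0; report 12 gives 1 > 0. Violating.
Others report (5, 5, 12): truth gives 0; report 9 gives 4 > 0. Violating.
Others report (5, 5, 13): truth gives 0; report 9 gives 4 > 0. Violating.
Others report (5, 9, 5): truth gives 0; report 12 gives 1 > 0. Violating.
Others report (5, 5, 5): truth gives 0; no alternative beats it.
(Checking all 64 profiles: 63 have a profitable deviation, 1 does not.)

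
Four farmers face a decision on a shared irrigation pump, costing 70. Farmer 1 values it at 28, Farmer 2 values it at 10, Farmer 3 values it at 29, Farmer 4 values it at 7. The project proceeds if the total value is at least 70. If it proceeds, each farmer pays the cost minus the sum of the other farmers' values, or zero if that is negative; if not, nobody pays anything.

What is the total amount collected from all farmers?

Total value 74 ≥ cost 70, so it is built.
Farmer 1: others sum to 46; max(0, 70 - 46) = 24.
Farmer 2: others sum to 64; max(0, 70 - 64) = 6.
Farmer 3: others sum to 45; max(0, 70 - 45) = 25.
Farmer 4: others sum to 67; max(0, 70 - 67) = 3.
Total collected = 24 + 6 + 25 + 3 = 58.

58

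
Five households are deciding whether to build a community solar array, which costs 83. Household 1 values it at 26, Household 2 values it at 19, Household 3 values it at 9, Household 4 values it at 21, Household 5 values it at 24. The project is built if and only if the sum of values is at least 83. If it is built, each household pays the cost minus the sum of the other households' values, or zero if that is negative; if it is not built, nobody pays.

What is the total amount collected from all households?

Total value 99 ≥ cost 83, so it is built.
Household 1: others sum to 73; max(0, 83 - 73) = 10.
Household 2: others sum to 80; max(0, 83 - 80) = 3.
Household 3: others sum to 90; max(0, 83 - 90) = 0.
Household 4: others sum to 78; max(0, 83 - 78) = 5.
Household 5: others sum to 75; max(0, 83 - 75) = 8.
Total collected = 10 + 3 + 0 + 5 + 8 = 26.

26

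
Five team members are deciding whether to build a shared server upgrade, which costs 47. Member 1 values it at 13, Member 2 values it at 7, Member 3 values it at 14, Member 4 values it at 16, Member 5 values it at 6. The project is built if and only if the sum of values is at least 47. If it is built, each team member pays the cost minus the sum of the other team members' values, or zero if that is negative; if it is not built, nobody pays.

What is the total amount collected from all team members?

Total value 56 ≥ cost 47, so it is built.
Member 1: others sum to 43; max(0, 47 - 43) = 4.
Member 2: others sum to 49; max(0, 47 - 49) = 0.
Member 3: others sum to 42; max(0, 47 - 42) = 5.
Member 4: others sum to 40; max(0, 47 - 40) = 7.
Member 5: others sum to 50; max(0, 47 - 50) = 0.
Total collected = 4 + 0 + 5 + 7 + 0 = 16.

16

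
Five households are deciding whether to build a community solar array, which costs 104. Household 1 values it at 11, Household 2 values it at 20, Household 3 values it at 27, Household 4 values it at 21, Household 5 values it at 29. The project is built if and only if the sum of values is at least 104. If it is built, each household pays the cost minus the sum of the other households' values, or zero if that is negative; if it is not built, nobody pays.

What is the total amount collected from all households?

88

Total value 108 ≥ cost 104, so it is built.
Household 1: others sum to 97; max(0, 104 - 97) = 7.
Household 2: others sum to 88; max(0, 104 - 88) = 16.
Household 3: others sum to 81; max(0, 104 - 81) = 23.
Household 4: others sum to 87; max(0, 104 - 87) = 17.
Household 5: others sum to 79; max(0, 104 - 79) = 25.
Total collected = 7 + 16 + 23 + 17 + 25 = 88.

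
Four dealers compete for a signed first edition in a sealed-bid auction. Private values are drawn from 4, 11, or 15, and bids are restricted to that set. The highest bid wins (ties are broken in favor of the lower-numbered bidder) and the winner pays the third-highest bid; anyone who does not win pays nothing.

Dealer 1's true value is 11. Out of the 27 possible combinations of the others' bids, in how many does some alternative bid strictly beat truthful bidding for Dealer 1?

3

Others bid (4, 4, 15): truth gives 0; bid 15 gives 7 > 0. Violating.
Others bid (4, 15, 4): truth gives 0; bid 15 gives 7 > 0. Violating.
Others bid (15, 4, 4): truth gives 0; bid 15 gives 7 > 0. Violating.
Others bid (4, 4, 4): truth gives 7; no alternative beats it.
Others bid (4, 4, 11): truth gives 7; no alternative beats it.
(Checking all 27 profiles: 3 have a profitable deviation, 24 do not.)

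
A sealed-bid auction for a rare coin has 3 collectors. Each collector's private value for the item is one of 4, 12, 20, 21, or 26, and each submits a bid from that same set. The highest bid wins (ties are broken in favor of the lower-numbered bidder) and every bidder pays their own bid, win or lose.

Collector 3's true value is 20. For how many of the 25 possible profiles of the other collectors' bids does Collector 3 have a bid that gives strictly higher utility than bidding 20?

22

Others bid (4, 4): truth gives 0; bid 12 gives 8 > 0. Violating.
Others bid (4, 20): truth gives -20; bid 21 gives -1 > -20. Violating.
Others bid (4, 21): truth gives -20; bid 4 gives -4 > -20. Violating.
Others bid (4, 26): truth gives -20; bid 4 gives -4 > -20. Violating.
Others bid (4, 12): truth gives 0; no alternative beats it.
Others bid (12, 4): truth gives 0; no alternative beats it.
(Checking all 25 profiles: 22 have a profitable deviation, 3 do not.)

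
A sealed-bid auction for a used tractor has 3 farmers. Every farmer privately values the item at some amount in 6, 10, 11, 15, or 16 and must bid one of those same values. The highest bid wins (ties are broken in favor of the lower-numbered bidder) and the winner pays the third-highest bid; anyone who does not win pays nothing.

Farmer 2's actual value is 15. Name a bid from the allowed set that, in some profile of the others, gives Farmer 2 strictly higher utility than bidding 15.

Suppose Farmer 1 bids 6 and Farmer 3 bids 16.
Bid 15: loses, pays 0, utility 0.
Bid 16: wins, pays 6, utility 15 - 6 = 9.
So bidding 16 beats truth here (9 > 0).

16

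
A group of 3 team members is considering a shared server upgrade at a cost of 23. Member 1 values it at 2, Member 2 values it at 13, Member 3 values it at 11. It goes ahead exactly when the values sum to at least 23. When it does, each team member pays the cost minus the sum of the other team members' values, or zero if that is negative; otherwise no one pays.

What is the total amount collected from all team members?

Total value 26 ≥ cost 23, so it is built.
Member 1: others sum to 24; max(0, 23 - 24) = 0.
Member 2: others sum to 13; max(0, 23 - 13) = 10.
Member 3: others sum to 15; max(0, 23 - 15) = 8.
Total collected = 0 + 10 + 8 = 18.

18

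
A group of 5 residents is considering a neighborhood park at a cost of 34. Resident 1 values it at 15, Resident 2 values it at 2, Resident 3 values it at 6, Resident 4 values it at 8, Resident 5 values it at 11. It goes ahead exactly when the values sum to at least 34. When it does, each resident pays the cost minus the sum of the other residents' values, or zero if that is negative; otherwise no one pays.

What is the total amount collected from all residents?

Total value 42 ≥ cost 34, so it is built.
Resident 1: others sum to 27; max(0, 34 - 27) = 7.
Resident 2: others sum to 40; max(0, 34 - 40) = 0.
Resident 3: others sum to 36; max(0, 34 - 36) = 0.
Resident 4: others sum to 34; max(0, 34 - 34) = 0.
Resident 5: others sum to 31; max(0, 34 - 31) = 3.
Total collected = 7 + 0 + 0 + 0 + 3 = 10.

10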